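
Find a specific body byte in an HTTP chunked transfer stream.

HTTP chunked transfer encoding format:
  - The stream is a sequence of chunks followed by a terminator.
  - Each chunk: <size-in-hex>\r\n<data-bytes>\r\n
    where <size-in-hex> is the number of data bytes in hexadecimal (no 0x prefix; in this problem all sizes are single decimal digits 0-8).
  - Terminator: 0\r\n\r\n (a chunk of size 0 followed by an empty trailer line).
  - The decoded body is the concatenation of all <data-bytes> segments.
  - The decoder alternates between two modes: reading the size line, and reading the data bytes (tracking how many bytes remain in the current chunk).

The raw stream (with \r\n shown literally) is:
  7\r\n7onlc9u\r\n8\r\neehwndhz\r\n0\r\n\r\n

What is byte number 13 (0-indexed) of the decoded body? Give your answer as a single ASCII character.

Answer: h

Derivation:
Chunk 1: stream[0..1]='7' size=0x7=7, data at stream[3..10]='7onlc9u' -> body[0..7], body so far='7onlc9u'
Chunk 2: stream[12..13]='8' size=0x8=8, data at stream[15..23]='eehwndhz' -> body[7..15], body so far='7onlc9ueehwndhz'
Chunk 3: stream[25..26]='0' size=0 (terminator). Final body='7onlc9ueehwndhz' (15 bytes)
Body byte 13 = 'h'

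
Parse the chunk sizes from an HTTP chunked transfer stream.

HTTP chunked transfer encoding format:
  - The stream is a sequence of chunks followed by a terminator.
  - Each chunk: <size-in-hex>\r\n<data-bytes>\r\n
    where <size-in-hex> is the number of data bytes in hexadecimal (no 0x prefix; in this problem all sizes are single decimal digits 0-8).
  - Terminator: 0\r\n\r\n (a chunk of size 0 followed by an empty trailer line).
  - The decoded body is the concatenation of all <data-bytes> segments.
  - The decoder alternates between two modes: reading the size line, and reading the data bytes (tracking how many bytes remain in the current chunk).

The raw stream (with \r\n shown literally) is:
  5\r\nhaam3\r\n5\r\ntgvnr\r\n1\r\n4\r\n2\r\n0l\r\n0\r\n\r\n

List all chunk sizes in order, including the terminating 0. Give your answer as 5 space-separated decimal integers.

Chunk 1: stream[0..1]='5' size=0x5=5, data at stream[3..8]='haam3' -> body[0..5], body so far='haam3'
Chunk 2: stream[10..11]='5' size=0x5=5, data at stream[13..18]='tgvnr' -> body[5..10], body so far='haam3tgvnr'
Chunk 3: stream[20..21]='1' size=0x1=1, data at stream[23..24]='4' -> body[10..11], body so far='haam3tgvnr4'
Chunk 4: stream[26..27]='2' size=0x2=2, data at stream[29..31]='0l' -> body[11..13], body so far='haam3tgvnr40l'
Chunk 5: stream[33..34]='0' size=0 (terminator). Final body='haam3tgvnr40l' (13 bytes)

Answer: 5 5 1 2 0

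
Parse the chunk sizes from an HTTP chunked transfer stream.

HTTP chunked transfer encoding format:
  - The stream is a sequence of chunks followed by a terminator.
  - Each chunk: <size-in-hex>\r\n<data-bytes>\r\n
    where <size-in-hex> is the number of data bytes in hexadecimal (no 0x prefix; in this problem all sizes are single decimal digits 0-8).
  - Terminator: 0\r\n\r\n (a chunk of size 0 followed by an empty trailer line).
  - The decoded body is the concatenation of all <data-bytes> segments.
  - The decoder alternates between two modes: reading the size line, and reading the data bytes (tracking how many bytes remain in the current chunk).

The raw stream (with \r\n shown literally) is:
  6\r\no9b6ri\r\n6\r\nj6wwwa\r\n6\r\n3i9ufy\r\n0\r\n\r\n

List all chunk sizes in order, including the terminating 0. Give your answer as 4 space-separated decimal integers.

Answer: 6 6 6 0

Derivation:
Chunk 1: stream[0..1]='6' size=0x6=6, data at stream[3..9]='o9b6ri' -> body[0..6], body so far='o9b6ri'
Chunk 2: stream[11..12]='6' size=0x6=6, data at stream[14..20]='j6wwwa' -> body[6..12], body so far='o9b6rij6wwwa'
Chunk 3: stream[22..23]='6' size=0x6=6, data at stream[25..31]='3i9ufy' -> body[12..18], body so far='o9b6rij6wwwa3i9ufy'
Chunk 4: stream[33..34]='0' size=0 (terminator). Final body='o9b6rij6wwwa3i9ufy' (18 bytes)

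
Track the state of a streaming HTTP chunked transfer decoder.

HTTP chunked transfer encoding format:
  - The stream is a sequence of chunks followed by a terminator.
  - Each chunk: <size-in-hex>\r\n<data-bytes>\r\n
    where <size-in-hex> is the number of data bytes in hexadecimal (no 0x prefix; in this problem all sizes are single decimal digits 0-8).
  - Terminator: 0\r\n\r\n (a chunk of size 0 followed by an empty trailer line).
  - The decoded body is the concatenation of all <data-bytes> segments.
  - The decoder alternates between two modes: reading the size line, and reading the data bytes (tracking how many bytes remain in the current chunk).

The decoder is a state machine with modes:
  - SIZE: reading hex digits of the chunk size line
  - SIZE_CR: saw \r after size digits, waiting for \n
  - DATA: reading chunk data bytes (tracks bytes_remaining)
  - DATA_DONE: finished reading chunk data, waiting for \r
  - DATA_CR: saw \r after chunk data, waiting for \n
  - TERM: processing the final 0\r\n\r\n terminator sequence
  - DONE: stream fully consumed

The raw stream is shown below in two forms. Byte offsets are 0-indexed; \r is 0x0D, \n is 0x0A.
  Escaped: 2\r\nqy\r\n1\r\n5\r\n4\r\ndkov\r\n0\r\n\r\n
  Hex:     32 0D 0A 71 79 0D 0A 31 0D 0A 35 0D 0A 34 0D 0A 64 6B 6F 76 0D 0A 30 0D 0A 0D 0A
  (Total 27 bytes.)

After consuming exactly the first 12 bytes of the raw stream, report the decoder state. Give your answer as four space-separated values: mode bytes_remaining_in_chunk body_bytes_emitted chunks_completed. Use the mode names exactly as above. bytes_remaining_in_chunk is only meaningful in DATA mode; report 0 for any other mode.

Byte 0 = '2': mode=SIZE remaining=0 emitted=0 chunks_done=0
Byte 1 = 0x0D: mode=SIZE_CR remaining=0 emitted=0 chunks_done=0
Byte 2 = 0x0A: mode=DATA remaining=2 emitted=0 chunks_done=0
Byte 3 = 'q': mode=DATA remaining=1 emitted=1 chunks_done=0
Byte 4 = 'y': mode=DATA_DONE remaining=0 emitted=2 chunks_done=0
Byte 5 = 0x0D: mode=DATA_CR remaining=0 emitted=2 chunks_done=0
Byte 6 = 0x0A: mode=SIZE remaining=0 emitted=2 chunks_done=1
Byte 7 = '1': mode=SIZE remaining=0 emitted=2 chunks_done=1
Byte 8 = 0x0D: mode=SIZE_CR remaining=0 emitted=2 chunks_done=1
Byte 9 = 0x0A: mode=DATA remaining=1 emitted=2 chunks_done=1
Byte 10 = '5': mode=DATA_DONE remaining=0 emitted=3 chunks_done=1
Byte 11 = 0x0D: mode=DATA_CR remaining=0 emitted=3 chunks_done=1

Answer: DATA_CR 0 3 1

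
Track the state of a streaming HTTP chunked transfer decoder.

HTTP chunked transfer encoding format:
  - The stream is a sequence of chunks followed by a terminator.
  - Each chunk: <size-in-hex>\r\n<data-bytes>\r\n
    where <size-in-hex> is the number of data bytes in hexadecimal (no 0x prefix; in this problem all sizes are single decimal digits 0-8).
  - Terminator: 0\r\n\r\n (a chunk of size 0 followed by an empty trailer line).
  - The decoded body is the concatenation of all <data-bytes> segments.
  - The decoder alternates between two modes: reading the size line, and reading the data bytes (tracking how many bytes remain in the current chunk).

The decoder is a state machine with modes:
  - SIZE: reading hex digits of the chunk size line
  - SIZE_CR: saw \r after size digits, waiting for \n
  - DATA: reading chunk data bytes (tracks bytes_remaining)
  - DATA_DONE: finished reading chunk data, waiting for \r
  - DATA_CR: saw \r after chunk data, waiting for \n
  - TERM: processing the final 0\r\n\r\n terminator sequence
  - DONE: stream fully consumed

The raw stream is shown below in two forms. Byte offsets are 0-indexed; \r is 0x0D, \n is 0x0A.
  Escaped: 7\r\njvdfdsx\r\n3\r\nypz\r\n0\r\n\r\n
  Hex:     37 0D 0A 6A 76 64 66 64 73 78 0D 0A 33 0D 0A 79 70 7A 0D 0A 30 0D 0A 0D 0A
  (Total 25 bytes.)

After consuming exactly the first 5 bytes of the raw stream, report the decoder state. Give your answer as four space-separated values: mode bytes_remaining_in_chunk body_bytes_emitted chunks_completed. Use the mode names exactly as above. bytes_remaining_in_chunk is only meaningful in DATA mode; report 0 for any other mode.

Byte 0 = '7': mode=SIZE remaining=0 emitted=0 chunks_done=0
Byte 1 = 0x0D: mode=SIZE_CR remaining=0 emitted=0 chunks_done=0
Byte 2 = 0x0A: mode=DATA remaining=7 emitted=0 chunks_done=0
Byte 3 = 'j': mode=DATA remaining=6 emitted=1 chunks_done=0
Byte 4 = 'v': mode=DATA remaining=5 emitted=2 chunks_done=0

Answer: DATA 5 2 0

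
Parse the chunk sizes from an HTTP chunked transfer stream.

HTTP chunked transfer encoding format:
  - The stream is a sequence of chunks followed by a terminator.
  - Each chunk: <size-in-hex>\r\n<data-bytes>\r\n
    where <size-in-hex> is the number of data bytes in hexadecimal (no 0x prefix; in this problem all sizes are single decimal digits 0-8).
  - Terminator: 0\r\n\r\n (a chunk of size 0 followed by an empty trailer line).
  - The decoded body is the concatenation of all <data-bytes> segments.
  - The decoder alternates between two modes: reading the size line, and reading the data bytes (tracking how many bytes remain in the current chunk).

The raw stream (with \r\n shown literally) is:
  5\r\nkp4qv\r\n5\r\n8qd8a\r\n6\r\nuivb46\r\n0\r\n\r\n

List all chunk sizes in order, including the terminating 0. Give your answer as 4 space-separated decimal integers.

Chunk 1: stream[0..1]='5' size=0x5=5, data at stream[3..8]='kp4qv' -> body[0..5], body so far='kp4qv'
Chunk 2: stream[10..11]='5' size=0x5=5, data at stream[13..18]='8qd8a' -> body[5..10], body so far='kp4qv8qd8a'
Chunk 3: stream[20..21]='6' size=0x6=6, data at stream[23..29]='uivb46' -> body[10..16], body so far='kp4qv8qd8auivb46'
Chunk 4: stream[31..32]='0' size=0 (terminator). Final body='kp4qv8qd8auivb46' (16 bytes)

Answer: 5 5 6 0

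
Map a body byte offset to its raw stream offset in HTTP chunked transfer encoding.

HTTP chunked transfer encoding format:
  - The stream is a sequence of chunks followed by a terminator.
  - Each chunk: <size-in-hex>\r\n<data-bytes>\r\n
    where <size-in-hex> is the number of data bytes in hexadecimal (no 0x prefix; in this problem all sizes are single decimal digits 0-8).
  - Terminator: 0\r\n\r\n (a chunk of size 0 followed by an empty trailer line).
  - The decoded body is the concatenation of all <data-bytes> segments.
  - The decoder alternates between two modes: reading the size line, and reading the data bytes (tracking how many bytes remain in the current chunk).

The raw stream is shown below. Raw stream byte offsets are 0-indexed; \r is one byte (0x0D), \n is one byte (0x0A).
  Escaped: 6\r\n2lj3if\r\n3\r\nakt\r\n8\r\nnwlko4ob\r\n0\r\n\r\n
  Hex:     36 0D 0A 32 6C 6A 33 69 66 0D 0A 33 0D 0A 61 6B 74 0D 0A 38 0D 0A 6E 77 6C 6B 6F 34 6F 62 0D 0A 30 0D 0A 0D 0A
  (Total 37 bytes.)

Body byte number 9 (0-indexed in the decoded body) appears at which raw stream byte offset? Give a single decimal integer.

Answer: 22

Derivation:
Chunk 1: stream[0..1]='6' size=0x6=6, data at stream[3..9]='2lj3if' -> body[0..6], body so far='2lj3if'
Chunk 2: stream[11..12]='3' size=0x3=3, data at stream[14..17]='akt' -> body[6..9], body so far='2lj3ifakt'
Chunk 3: stream[19..20]='8' size=0x8=8, data at stream[22..30]='nwlko4ob' -> body[9..17], body so far='2lj3ifaktnwlko4ob'
Chunk 4: stream[32..33]='0' size=0 (terminator). Final body='2lj3ifaktnwlko4ob' (17 bytes)
Body byte 9 at stream offset 22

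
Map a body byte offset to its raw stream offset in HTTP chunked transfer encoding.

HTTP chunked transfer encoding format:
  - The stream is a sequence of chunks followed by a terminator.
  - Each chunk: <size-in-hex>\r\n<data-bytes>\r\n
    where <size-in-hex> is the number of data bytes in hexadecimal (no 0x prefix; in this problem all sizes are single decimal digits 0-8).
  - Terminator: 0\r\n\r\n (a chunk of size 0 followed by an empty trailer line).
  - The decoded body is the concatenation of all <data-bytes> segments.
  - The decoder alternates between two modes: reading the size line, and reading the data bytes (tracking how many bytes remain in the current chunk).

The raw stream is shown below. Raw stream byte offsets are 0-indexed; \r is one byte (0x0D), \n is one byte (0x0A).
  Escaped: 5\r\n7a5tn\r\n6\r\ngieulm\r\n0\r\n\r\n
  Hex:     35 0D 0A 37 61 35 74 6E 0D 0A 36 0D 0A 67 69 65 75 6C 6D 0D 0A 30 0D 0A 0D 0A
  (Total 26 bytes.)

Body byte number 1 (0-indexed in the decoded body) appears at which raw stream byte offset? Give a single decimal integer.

Chunk 1: stream[0..1]='5' size=0x5=5, data at stream[3..8]='7a5tn' -> body[0..5], body so far='7a5tn'
Chunk 2: stream[10..11]='6' size=0x6=6, data at stream[13..19]='gieulm' -> body[5..11], body so far='7a5tngieulm'
Chunk 3: stream[21..22]='0' size=0 (terminator). Final body='7a5tngieulm' (11 bytes)
Body byte 1 at stream offset 4

Answer: 4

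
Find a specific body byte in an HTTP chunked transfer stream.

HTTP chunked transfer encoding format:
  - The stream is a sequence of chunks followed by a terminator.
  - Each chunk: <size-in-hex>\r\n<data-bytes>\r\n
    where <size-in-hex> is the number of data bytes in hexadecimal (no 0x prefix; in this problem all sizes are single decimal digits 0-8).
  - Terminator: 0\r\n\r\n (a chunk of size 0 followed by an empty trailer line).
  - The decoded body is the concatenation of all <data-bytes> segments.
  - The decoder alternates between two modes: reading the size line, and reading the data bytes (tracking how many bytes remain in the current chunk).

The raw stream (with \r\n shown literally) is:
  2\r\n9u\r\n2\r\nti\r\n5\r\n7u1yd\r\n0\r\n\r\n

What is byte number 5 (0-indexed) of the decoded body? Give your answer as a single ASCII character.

Chunk 1: stream[0..1]='2' size=0x2=2, data at stream[3..5]='9u' -> body[0..2], body so far='9u'
Chunk 2: stream[7..8]='2' size=0x2=2, data at stream[10..12]='ti' -> body[2..4], body so far='9uti'
Chunk 3: stream[14..15]='5' size=0x5=5, data at stream[17..22]='7u1yd' -> body[4..9], body so far='9uti7u1yd'
Chunk 4: stream[24..25]='0' size=0 (terminator). Final body='9uti7u1yd' (9 bytes)
Body byte 5 = 'u'

Answer: u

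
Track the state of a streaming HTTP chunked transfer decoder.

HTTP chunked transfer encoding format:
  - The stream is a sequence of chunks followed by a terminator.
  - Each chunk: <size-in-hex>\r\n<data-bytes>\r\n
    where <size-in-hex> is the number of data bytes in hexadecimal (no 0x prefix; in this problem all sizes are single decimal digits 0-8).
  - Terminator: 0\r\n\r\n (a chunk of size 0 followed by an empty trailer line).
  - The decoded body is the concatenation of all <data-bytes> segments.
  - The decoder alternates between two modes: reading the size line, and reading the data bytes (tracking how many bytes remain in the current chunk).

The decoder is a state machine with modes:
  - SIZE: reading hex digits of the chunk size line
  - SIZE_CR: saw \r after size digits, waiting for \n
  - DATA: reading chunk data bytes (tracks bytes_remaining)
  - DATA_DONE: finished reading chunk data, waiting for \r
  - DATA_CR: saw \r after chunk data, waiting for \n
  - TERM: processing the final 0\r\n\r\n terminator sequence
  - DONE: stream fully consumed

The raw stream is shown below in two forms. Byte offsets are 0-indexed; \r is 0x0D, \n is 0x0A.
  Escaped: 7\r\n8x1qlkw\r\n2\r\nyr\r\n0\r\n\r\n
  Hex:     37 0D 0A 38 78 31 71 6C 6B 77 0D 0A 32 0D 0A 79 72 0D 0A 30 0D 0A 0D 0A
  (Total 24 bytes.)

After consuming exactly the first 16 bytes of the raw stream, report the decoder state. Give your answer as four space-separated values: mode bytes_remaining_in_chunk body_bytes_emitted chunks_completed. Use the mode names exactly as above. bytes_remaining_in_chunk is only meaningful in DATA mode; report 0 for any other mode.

Answer: DATA 1 8 1

Derivation:
Byte 0 = '7': mode=SIZE remaining=0 emitted=0 chunks_done=0
Byte 1 = 0x0D: mode=SIZE_CR remaining=0 emitted=0 chunks_done=0
Byte 2 = 0x0A: mode=DATA remaining=7 emitted=0 chunks_done=0
Byte 3 = '8': mode=DATA remaining=6 emitted=1 chunks_done=0
Byte 4 = 'x': mode=DATA remaining=5 emitted=2 chunks_done=0
Byte 5 = '1': mode=DATA remaining=4 emitted=3 chunks_done=0
Byte 6 = 'q': mode=DATA remaining=3 emitted=4 chunks_done=0
Byte 7 = 'l': mode=DATA remaining=2 emitted=5 chunks_done=0
Byte 8 = 'k': mode=DATA remaining=1 emitted=6 chunks_done=0
Byte 9 = 'w': mode=DATA_DONE remaining=0 emitted=7 chunks_done=0
Byte 10 = 0x0D: mode=DATA_CR remaining=0 emitted=7 chunks_done=0
Byte 11 = 0x0A: mode=SIZE remaining=0 emitted=7 chunks_done=1
Byte 12 = '2': mode=SIZE remaining=0 emitted=7 chunks_done=1
Byte 13 = 0x0D: mode=SIZE_CR remaining=0 emitted=7 chunks_done=1
Byte 14 = 0x0A: mode=DATA remaining=2 emitted=7 chunks_done=1
Byte 15 = 'y': mode=DATA remaining=1 emitted=8 chunks_done=1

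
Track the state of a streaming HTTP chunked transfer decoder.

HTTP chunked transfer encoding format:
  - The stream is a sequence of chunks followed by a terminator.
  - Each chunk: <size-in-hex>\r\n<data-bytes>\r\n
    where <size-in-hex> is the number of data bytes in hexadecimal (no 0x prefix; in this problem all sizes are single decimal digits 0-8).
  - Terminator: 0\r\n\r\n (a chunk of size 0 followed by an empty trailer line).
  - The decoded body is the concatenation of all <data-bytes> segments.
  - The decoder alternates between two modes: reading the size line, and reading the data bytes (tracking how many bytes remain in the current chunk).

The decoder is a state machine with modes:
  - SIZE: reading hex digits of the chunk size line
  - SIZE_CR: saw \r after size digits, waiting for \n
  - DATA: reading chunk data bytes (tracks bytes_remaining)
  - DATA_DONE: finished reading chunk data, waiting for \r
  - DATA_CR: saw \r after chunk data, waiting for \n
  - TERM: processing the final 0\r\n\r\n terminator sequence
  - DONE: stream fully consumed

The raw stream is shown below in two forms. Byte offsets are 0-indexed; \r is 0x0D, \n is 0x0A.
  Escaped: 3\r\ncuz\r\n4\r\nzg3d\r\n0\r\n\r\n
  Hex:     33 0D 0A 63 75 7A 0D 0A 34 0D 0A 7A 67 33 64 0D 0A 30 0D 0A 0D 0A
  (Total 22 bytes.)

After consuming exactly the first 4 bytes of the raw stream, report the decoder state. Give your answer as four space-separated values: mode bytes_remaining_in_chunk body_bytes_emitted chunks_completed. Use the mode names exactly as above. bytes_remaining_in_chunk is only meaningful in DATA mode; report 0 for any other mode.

Answer: DATA 2 1 0

Derivation:
Byte 0 = '3': mode=SIZE remaining=0 emitted=0 chunks_done=0
Byte 1 = 0x0D: mode=SIZE_CR remaining=0 emitted=0 chunks_done=0
Byte 2 = 0x0A: mode=DATA remaining=3 emitted=0 chunks_done=0
Byte 3 = 'c': mode=DATA remaining=2 emitted=1 chunks_done=0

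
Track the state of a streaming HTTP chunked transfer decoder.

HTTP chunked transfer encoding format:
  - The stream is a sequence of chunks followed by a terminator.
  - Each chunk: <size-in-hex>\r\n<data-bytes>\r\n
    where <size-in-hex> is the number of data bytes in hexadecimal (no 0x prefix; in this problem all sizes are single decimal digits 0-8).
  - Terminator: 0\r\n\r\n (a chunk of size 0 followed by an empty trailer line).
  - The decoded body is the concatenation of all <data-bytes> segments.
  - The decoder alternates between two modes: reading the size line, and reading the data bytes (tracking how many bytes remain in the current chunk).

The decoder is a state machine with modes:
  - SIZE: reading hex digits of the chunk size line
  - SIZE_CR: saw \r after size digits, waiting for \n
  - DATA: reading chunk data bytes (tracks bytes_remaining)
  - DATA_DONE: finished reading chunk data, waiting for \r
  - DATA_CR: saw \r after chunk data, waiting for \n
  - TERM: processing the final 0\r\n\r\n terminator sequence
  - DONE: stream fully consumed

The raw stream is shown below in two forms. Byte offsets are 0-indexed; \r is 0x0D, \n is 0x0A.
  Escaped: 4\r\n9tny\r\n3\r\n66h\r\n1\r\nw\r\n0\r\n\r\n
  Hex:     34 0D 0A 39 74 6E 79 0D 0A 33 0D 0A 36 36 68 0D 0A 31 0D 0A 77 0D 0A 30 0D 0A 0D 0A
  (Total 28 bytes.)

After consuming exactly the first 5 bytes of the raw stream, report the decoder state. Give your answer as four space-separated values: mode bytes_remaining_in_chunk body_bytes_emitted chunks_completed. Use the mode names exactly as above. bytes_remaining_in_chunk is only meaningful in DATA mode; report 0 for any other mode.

Answer: DATA 2 2 0

Derivation:
Byte 0 = '4': mode=SIZE remaining=0 emitted=0 chunks_done=0
Byte 1 = 0x0D: mode=SIZE_CR remaining=0 emitted=0 chunks_done=0
Byte 2 = 0x0A: mode=DATA remaining=4 emitted=0 chunks_done=0
Byte 3 = '9': mode=DATA remaining=3 emitted=1 chunks_done=0
Byte 4 = 't': mode=DATA remaining=2 emitted=2 chunks_done=0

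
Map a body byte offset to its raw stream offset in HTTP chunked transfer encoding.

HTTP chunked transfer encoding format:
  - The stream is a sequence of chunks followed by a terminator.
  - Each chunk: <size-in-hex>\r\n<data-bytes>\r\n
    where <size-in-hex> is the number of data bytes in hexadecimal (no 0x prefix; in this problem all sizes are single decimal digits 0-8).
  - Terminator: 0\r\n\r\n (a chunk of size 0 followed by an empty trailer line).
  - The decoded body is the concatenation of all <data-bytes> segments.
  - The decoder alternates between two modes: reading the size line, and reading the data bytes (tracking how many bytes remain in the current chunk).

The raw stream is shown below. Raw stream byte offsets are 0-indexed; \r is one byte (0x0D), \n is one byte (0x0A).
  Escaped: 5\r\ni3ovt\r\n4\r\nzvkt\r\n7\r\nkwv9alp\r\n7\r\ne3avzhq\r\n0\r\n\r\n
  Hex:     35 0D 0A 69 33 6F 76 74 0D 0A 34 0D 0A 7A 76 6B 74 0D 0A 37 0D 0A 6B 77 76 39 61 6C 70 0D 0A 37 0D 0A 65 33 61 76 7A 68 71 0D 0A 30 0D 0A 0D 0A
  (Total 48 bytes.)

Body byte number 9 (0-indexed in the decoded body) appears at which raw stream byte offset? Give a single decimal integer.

Chunk 1: stream[0..1]='5' size=0x5=5, data at stream[3..8]='i3ovt' -> body[0..5], body so far='i3ovt'
Chunk 2: stream[10..11]='4' size=0x4=4, data at stream[13..17]='zvkt' -> body[5..9], body so far='i3ovtzvkt'
Chunk 3: stream[19..20]='7' size=0x7=7, data at stream[22..29]='kwv9alp' -> body[9..16], body so far='i3ovtzvktkwv9alp'
Chunk 4: stream[31..32]='7' size=0x7=7, data at stream[34..41]='e3avzhq' -> body[16..23], body so far='i3ovtzvktkwv9alpe3avzhq'
Chunk 5: stream[43..44]='0' size=0 (terminator). Final body='i3ovtzvktkwv9alpe3avzhq' (23 bytes)
Body byte 9 at stream offset 22

Answer: 22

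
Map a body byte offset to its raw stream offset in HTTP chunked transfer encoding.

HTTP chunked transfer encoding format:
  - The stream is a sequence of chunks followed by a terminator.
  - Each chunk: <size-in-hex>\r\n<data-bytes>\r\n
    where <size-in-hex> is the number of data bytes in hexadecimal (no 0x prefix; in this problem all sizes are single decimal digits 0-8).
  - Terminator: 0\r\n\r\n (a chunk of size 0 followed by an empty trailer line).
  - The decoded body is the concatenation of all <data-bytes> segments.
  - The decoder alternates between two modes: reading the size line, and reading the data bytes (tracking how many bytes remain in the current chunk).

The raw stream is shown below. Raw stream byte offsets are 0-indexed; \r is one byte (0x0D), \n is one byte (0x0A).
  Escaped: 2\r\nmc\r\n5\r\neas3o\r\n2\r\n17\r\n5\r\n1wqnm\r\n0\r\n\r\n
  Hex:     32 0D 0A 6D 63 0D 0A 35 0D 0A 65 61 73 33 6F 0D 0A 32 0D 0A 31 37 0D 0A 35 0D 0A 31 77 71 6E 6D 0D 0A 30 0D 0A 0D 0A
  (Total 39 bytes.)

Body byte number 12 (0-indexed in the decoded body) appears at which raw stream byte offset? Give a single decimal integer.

Answer: 30

Derivation:
Chunk 1: stream[0..1]='2' size=0x2=2, data at stream[3..5]='mc' -> body[0..2], body so far='mc'
Chunk 2: stream[7..8]='5' size=0x5=5, data at stream[10..15]='eas3o' -> body[2..7], body so far='mceas3o'
Chunk 3: stream[17..18]='2' size=0x2=2, data at stream[20..22]='17' -> body[7..9], body so far='mceas3o17'
Chunk 4: stream[24..25]='5' size=0x5=5, data at stream[27..32]='1wqnm' -> body[9..14], body so far='mceas3o171wqnm'
Chunk 5: stream[34..35]='0' size=0 (terminator). Final body='mceas3o171wqnm' (14 bytes)
Body byte 12 at stream offset 30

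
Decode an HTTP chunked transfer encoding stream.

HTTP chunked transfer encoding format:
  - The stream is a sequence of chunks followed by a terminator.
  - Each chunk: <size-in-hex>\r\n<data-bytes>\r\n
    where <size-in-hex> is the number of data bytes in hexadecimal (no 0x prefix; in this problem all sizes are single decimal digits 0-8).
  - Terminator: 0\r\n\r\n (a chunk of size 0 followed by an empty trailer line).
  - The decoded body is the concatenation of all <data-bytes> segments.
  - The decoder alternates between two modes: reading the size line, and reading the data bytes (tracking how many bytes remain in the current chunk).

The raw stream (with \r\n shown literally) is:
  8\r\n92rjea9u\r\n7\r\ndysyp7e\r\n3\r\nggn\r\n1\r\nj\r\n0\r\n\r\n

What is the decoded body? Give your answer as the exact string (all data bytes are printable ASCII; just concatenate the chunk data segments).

Answer: 92rjea9udysyp7eggnj

Derivation:
Chunk 1: stream[0..1]='8' size=0x8=8, data at stream[3..11]='92rjea9u' -> body[0..8], body so far='92rjea9u'
Chunk 2: stream[13..14]='7' size=0x7=7, data at stream[16..23]='dysyp7e' -> body[8..15], body so far='92rjea9udysyp7e'
Chunk 3: stream[25..26]='3' size=0x3=3, data at stream[28..31]='ggn' -> body[15..18], body so far='92rjea9udysyp7eggn'
Chunk 4: stream[33..34]='1' size=0x1=1, data at stream[36..37]='j' -> body[18..19], body so far='92rjea9udysyp7eggnj'
Chunk 5: stream[39..40]='0' size=0 (terminator). Final body='92rjea9udysyp7eggnj' (19 bytes)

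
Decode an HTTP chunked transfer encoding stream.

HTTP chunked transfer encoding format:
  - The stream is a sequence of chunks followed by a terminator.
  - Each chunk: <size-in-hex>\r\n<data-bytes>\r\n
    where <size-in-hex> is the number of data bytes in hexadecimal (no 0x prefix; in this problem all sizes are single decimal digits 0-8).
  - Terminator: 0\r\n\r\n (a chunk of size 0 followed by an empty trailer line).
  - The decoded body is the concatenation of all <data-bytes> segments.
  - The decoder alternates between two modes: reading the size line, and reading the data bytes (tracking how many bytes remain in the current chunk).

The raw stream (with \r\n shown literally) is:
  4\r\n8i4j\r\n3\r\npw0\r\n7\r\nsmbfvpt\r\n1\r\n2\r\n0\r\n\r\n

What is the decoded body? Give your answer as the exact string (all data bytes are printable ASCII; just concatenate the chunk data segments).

Chunk 1: stream[0..1]='4' size=0x4=4, data at stream[3..7]='8i4j' -> body[0..4], body so far='8i4j'
Chunk 2: stream[9..10]='3' size=0x3=3, data at stream[12..15]='pw0' -> body[4..7], body so far='8i4jpw0'
Chunk 3: stream[17..18]='7' size=0x7=7, data at stream[20..27]='smbfvpt' -> body[7..14], body so far='8i4jpw0smbfvpt'
Chunk 4: stream[29..30]='1' size=0x1=1, data at stream[32..33]='2' -> body[14..15], body so far='8i4jpw0smbfvpt2'
Chunk 5: stream[35..36]='0' size=0 (terminator). Final body='8i4jpw0smbfvpt2' (15 bytes)

Answer: 8i4jpw0smbfvpt2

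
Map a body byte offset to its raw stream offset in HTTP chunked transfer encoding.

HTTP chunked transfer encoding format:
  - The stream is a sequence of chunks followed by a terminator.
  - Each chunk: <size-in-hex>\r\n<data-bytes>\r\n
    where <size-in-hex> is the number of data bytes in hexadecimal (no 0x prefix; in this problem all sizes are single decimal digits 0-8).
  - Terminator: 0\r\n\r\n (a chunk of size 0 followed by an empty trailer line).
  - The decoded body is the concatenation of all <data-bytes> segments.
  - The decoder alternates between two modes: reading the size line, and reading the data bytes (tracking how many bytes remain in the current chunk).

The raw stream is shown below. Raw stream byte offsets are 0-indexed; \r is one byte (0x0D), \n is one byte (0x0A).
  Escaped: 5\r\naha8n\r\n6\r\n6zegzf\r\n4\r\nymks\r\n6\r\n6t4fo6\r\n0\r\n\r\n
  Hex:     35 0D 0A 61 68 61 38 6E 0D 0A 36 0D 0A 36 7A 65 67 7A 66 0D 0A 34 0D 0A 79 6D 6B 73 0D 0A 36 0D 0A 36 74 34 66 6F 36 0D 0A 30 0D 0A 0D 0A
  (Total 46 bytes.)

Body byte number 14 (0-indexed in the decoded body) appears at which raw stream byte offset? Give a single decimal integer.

Chunk 1: stream[0..1]='5' size=0x5=5, data at stream[3..8]='aha8n' -> body[0..5], body so far='aha8n'
Chunk 2: stream[10..11]='6' size=0x6=6, data at stream[13..19]='6zegzf' -> body[5..11], body so far='aha8n6zegzf'
Chunk 3: stream[21..22]='4' size=0x4=4, data at stream[24..28]='ymks' -> body[11..15], body so far='aha8n6zegzfymks'
Chunk 4: stream[30..31]='6' size=0x6=6, data at stream[33..39]='6t4fo6' -> body[15..21], body so far='aha8n6zegzfymks6t4fo6'
Chunk 5: stream[41..42]='0' size=0 (terminator). Final body='aha8n6zegzfymks6t4fo6' (21 bytes)
Body byte 14 at stream offset 27

Answer: 27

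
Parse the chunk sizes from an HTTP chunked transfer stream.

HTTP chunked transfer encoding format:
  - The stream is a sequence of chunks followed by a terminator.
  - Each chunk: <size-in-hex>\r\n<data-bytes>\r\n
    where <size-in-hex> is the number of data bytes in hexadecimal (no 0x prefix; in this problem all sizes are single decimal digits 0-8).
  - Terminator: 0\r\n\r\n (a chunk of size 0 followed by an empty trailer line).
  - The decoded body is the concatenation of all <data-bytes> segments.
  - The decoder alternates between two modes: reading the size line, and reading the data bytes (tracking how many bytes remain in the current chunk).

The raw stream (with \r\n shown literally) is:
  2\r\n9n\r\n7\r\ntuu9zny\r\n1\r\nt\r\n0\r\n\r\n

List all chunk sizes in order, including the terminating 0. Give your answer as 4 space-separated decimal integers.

Answer: 2 7 1 0

Derivation:
Chunk 1: stream[0..1]='2' size=0x2=2, data at stream[3..5]='9n' -> body[0..2], body so far='9n'
Chunk 2: stream[7..8]='7' size=0x7=7, data at stream[10..17]='tuu9zny' -> body[2..9], body so far='9ntuu9zny'
Chunk 3: stream[19..20]='1' size=0x1=1, data at stream[22..23]='t' -> body[9..10], body so far='9ntuu9znyt'
Chunk 4: stream[25..26]='0' size=0 (terminator). Final body='9ntuu9znyt' (10 bytes)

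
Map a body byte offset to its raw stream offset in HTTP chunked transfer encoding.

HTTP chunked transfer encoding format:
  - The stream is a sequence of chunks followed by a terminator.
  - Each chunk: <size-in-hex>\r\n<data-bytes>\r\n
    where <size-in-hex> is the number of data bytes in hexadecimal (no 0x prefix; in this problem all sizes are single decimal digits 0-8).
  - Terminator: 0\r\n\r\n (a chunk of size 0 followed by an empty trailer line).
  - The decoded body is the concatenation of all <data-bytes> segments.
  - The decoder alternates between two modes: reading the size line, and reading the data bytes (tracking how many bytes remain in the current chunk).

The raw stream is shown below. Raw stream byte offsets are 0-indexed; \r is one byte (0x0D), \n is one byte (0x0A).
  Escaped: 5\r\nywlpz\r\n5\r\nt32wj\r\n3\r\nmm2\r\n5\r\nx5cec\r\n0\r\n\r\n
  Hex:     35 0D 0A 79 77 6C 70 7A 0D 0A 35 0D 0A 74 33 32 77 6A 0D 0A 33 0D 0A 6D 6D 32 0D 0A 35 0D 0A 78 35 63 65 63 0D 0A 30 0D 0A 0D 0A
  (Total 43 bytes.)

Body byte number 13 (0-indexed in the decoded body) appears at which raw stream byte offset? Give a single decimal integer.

Chunk 1: stream[0..1]='5' size=0x5=5, data at stream[3..8]='ywlpz' -> body[0..5], body so far='ywlpz'
Chunk 2: stream[10..11]='5' size=0x5=5, data at stream[13..18]='t32wj' -> body[5..10], body so far='ywlpzt32wj'
Chunk 3: stream[20..21]='3' size=0x3=3, data at stream[23..26]='mm2' -> body[10..13], body so far='ywlpzt32wjmm2'
Chunk 4: stream[28..29]='5' size=0x5=5, data at stream[31..36]='x5cec' -> body[13..18], body so far='ywlpzt32wjmm2x5cec'
Chunk 5: stream[38..39]='0' size=0 (terminator). Final body='ywlpzt32wjmm2x5cec' (18 bytes)
Body byte 13 at stream offset 31

Answer: 31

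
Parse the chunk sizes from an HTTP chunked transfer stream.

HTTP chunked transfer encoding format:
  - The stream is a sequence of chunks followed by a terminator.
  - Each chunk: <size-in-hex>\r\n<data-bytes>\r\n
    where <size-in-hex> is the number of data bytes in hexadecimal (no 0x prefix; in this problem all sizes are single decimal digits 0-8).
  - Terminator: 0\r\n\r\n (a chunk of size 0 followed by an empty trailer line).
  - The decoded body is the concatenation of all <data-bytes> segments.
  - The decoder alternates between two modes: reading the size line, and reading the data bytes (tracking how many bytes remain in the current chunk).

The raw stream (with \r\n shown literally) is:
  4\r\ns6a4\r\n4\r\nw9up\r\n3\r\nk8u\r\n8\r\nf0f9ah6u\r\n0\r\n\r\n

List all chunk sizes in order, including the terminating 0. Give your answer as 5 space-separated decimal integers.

Answer: 4 4 3 8 0

Derivation:
Chunk 1: stream[0..1]='4' size=0x4=4, data at stream[3..7]='s6a4' -> body[0..4], body so far='s6a4'
Chunk 2: stream[9..10]='4' size=0x4=4, data at stream[12..16]='w9up' -> body[4..8], body so far='s6a4w9up'
Chunk 3: stream[18..19]='3' size=0x3=3, data at stream[21..24]='k8u' -> body[8..11], body so far='s6a4w9upk8u'
Chunk 4: stream[26..27]='8' size=0x8=8, data at stream[29..37]='f0f9ah6u' -> body[11..19], body so far='s6a4w9upk8uf0f9ah6u'
Chunk 5: stream[39..40]='0' size=0 (terminator). Final body='s6a4w9upk8uf0f9ah6u' (19 bytes)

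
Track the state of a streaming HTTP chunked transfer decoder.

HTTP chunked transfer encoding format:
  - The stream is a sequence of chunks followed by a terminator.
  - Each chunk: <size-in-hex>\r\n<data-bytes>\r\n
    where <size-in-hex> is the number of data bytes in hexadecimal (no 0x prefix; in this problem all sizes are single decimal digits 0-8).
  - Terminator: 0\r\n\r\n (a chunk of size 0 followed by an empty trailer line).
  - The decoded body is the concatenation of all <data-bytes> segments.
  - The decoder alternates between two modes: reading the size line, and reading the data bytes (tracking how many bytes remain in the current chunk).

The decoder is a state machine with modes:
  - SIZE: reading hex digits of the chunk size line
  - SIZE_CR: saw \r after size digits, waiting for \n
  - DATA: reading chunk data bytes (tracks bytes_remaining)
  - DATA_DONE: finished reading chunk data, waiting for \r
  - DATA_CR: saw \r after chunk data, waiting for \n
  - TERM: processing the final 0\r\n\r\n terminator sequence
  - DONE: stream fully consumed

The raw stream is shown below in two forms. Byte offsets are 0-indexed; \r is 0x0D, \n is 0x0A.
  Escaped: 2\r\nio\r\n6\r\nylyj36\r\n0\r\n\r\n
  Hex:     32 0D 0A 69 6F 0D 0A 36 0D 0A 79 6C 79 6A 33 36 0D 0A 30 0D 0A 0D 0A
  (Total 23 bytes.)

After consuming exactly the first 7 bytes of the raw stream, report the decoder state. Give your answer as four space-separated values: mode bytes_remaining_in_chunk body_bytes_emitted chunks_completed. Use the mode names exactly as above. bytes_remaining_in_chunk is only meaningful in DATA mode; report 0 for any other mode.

Byte 0 = '2': mode=SIZE remaining=0 emitted=0 chunks_done=0
Byte 1 = 0x0D: mode=SIZE_CR remaining=0 emitted=0 chunks_done=0
Byte 2 = 0x0A: mode=DATA remaining=2 emitted=0 chunks_done=0
Byte 3 = 'i': mode=DATA remaining=1 emitted=1 chunks_done=0
Byte 4 = 'o': mode=DATA_DONE remaining=0 emitted=2 chunks_done=0
Byte 5 = 0x0D: mode=DATA_CR remaining=0 emitted=2 chunks_done=0
Byte 6 = 0x0A: mode=SIZE remaining=0 emitted=2 chunks_done=1

Answer: SIZE 0 2 1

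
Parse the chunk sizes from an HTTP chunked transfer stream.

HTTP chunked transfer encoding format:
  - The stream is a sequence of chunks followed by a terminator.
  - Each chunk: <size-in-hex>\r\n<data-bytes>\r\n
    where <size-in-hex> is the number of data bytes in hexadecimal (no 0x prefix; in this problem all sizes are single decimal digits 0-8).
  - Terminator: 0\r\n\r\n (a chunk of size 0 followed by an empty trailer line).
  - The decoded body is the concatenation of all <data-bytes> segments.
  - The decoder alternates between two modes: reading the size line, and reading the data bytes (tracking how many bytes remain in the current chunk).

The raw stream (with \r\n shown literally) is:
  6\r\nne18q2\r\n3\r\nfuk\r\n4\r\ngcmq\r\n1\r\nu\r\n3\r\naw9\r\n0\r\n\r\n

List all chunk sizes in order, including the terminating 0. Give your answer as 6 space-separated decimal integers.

Chunk 1: stream[0..1]='6' size=0x6=6, data at stream[3..9]='ne18q2' -> body[0..6], body so far='ne18q2'
Chunk 2: stream[11..12]='3' size=0x3=3, data at stream[14..17]='fuk' -> body[6..9], body so far='ne18q2fuk'
Chunk 3: stream[19..20]='4' size=0x4=4, data at stream[22..26]='gcmq' -> body[9..13], body so far='ne18q2fukgcmq'
Chunk 4: stream[28..29]='1' size=0x1=1, data at stream[31..32]='u' -> body[13..14], body so far='ne18q2fukgcmqu'
Chunk 5: stream[34..35]='3' size=0x3=3, data at stream[37..40]='aw9' -> body[14..17], body so far='ne18q2fukgcmquaw9'
Chunk 6: stream[42..43]='0' size=0 (terminator). Final body='ne18q2fukgcmquaw9' (17 bytes)

Answer: 6 3 4 1 3 0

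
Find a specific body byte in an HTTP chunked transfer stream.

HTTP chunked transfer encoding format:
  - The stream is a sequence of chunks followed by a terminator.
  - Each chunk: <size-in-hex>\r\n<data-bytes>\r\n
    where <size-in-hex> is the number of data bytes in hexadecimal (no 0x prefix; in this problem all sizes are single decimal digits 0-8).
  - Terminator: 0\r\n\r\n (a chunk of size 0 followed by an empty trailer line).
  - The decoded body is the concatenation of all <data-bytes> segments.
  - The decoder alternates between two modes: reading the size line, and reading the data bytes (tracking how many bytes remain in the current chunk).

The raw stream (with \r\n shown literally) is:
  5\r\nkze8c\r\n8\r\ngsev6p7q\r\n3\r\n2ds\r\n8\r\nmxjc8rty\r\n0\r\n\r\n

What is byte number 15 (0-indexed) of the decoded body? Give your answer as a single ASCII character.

Answer: s

Derivation:
Chunk 1: stream[0..1]='5' size=0x5=5, data at stream[3..8]='kze8c' -> body[0..5], body so far='kze8c'
Chunk 2: stream[10..11]='8' size=0x8=8, data at stream[13..21]='gsev6p7q' -> body[5..13], body so far='kze8cgsev6p7q'
Chunk 3: stream[23..24]='3' size=0x3=3, data at stream[26..29]='2ds' -> body[13..16], body so far='kze8cgsev6p7q2ds'
Chunk 4: stream[31..32]='8' size=0x8=8, data at stream[34..42]='mxjc8rty' -> body[16..24], body so far='kze8cgsev6p7q2dsmxjc8rty'
Chunk 5: stream[44..45]='0' size=0 (terminator). Final body='kze8cgsev6p7q2dsmxjc8rty' (24 bytes)
Body byte 15 = 's'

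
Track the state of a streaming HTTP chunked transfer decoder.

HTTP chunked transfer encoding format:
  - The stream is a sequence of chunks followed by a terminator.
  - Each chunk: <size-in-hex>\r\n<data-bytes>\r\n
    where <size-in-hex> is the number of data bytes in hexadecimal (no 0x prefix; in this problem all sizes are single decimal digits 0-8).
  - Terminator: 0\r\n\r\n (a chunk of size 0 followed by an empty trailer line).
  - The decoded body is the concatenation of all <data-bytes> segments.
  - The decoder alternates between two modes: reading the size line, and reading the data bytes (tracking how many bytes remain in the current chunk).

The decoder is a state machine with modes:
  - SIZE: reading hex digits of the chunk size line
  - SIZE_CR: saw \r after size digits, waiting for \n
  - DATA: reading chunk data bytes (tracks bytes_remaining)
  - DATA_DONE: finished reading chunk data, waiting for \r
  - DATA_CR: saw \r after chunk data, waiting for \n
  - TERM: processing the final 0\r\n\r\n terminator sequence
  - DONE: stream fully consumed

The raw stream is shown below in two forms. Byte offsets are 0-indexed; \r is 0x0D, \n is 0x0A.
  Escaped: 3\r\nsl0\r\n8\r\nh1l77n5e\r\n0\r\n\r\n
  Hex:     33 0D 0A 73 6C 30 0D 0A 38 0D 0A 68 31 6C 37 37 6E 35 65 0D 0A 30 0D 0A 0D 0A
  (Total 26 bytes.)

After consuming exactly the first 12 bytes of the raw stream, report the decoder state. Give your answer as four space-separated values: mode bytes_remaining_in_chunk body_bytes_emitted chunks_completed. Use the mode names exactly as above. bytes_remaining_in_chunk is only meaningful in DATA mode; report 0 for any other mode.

Byte 0 = '3': mode=SIZE remaining=0 emitted=0 chunks_done=0
Byte 1 = 0x0D: mode=SIZE_CR remaining=0 emitted=0 chunks_done=0
Byte 2 = 0x0A: mode=DATA remaining=3 emitted=0 chunks_done=0
Byte 3 = 's': mode=DATA remaining=2 emitted=1 chunks_done=0
Byte 4 = 'l': mode=DATA remaining=1 emitted=2 chunks_done=0
Byte 5 = '0': mode=DATA_DONE remaining=0 emitted=3 chunks_done=0
Byte 6 = 0x0D: mode=DATA_CR remaining=0 emitted=3 chunks_done=0
Byte 7 = 0x0A: mode=SIZE remaining=0 emitted=3 chunks_done=1
Byte 8 = '8': mode=SIZE remaining=0 emitted=3 chunks_done=1
Byte 9 = 0x0D: mode=SIZE_CR remaining=0 emitted=3 chunks_done=1
Byte 10 = 0x0A: mode=DATA remaining=8 emitted=3 chunks_done=1
Byte 11 = 'h': mode=DATA remaining=7 emitted=4 chunks_done=1

Answer: DATA 7 4 1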